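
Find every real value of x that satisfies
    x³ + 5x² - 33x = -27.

Rearrange: x³ + 5x² - 33x + 27 = 0.
Possible rational roots are divisors of 27. Testing x = 3 gives 0, so (x - 3) is a factor.
Divide: x³ + 5x² - 33x + 27 = (x - 3)(x² + 8x - 9).
Factor the quadratic: x = 1 or x = -9.

x = -9 or x = 1 or x = 3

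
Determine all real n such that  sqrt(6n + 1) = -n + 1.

n = 0

Square both sides: 6n + 1 = (-n + 1)^2.
Expand and rearrange: n^2 - 8n = 0.
Solving gives n = 8 or n = 0.
Check each candidate in the original equation:
  n = 8: sqrt(49) = 7, while -n + 1 = -7 — extraneous.
  n = 0: sqrt(1) = 1, while -n + 1 = 1 — valid.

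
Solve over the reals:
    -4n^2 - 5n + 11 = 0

n = -2.3972 or n = 1.1472

Discriminant: (-5)^2 - 4*(-4)*11 = 201.
Quadratic formula: n = (5 +/- sqrt(201)) / (-8).
So n = -sqrt(201)/8 - 5/8 ~= -2.3972 or n = -5/8 + sqrt(201)/8 ~= 1.1472.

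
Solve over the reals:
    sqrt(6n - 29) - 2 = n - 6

Isolate the radical: sqrt(6n - 29) = n - 4.
Square both sides: 6n - 29 = (n - 4)^2.
Expand and rearrange: n^2 - 14n + 45 = 0.
Solving gives n = 9 or n = 5.
Check each candidate in the original equation:
  n = 9: sqrt(25) = 5, while n - 4 = 5 — valid.
  n = 5: sqrt(1) = 1, while n - 4 = 1 — valid.

n = 5 or n = 9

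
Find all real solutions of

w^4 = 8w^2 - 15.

w = -2.2361 or w = -1.7321 or w = 1.7321 or w = 2.2361

Let u = w^2. The equation becomes u^2 - 8u + 15 = 0.
Factor: (u - 3)(u - 5) = 0, so u = 3 or u = 5.
w^2 = 3 gives w = +/-sqrt(3) ~= +/-1.7321.
w^2 = 5 gives w = +/-sqrt(5) ~= +/-2.2361.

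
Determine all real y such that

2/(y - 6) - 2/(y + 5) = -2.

Multiply both sides by (y - 6)(y + 5):
2(y + 5) - 2(y - 6) = -2(y - 6)(y + 5).
Expand and collect terms: -2y^2 + 2y + 38 = 0.
By the quadratic formula, y = (-2 +/- sqrt(308)) / -4, so y ~= -3.8875 or y ~= 4.8875.
Neither value makes a denominator zero (y != 6, y != -5), so both are valid.

y = -3.8875 or y = 4.8875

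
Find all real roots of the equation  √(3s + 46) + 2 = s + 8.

Isolate the radical: √(3s + 46) = s + 6.
Square both sides: 3s + 46 = (s + 6)².
Expand and rearrange: s² + 9s - 10 = 0.
Solving gives s = 1 or s = -10.
Check each candidate in the original equation:
  s = 1: √(49) = 7, while s + 6 = 7 — valid.
  s = -10: √(16) = 4, while s + 6 = -4 — extraneous.

s = 1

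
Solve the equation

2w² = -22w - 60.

w = -6 or w = -5

Bring every term to one side: 2w² + 22w + 60 = 0.
Factor: 2(w + 6)(w + 5) = 0.
So w = -6 or w = -5.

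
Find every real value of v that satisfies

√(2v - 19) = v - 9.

Square both sides: 2v - 19 = (v - 9)².
Expand and rearrange: v² - 20v + 100 = 0.
This gives the repeated root v = 10.
Check in the original equation:
  v = 10: √(1) = 1, while v - 9 = 1 — valid.

v = 10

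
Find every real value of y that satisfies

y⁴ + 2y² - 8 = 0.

y = -1.4142 or y = 1.4142

Let u = y². The equation becomes u² + 2u - 8 = 0.
Factor: (u - 2)(u + 4) = 0, so u = 2 or u = -4.
y² = 2 gives y = ±√(2) ≈ ±1.4142.
y² = -4 < 0 has no real solution.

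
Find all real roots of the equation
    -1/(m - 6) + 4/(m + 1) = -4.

m = -1.9696 or m = 6.2196

Multiply both sides by (m - 6)(m + 1):
-(m + 1) + 4(m - 6) = -4(m - 6)(m + 1).
Expand and collect terms: -4m^2 + 17m + 49 = 0.
By the quadratic formula, m = (-17 +/- sqrt(1073)) / -8, so m ~= -1.9696 or m ~= 6.2196.
Neither value makes a denominator zero (m != 6, m != -1), so both are valid.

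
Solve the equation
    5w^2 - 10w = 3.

w = -0.2649 or w = 2.2649

Rearrange to standard form: 5w^2 - 10w - 3 = 0.
Discriminant: (-10)^2 - 4*5*(-3) = 160.
Quadratic formula: w = (10 +/- sqrt(160)) / 10.
So w = 1 + 2*sqrt(10)/5 ~= 2.2649 or w = 1 - 2*sqrt(10)/5 ~= -0.2649.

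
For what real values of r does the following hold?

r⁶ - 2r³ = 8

r = -1.2599 or r = 1.5874

Let u = r³. The equation becomes u² - 2u - 8 = 0.
Factor: (u + 2)(u - 4) = 0, so u = -2 or u = 4.
r³ = -2 gives r = -∛(2) ≈ -1.2599.
r³ = 4 gives r = ∛(4) ≈ 1.5874.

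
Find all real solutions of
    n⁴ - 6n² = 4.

Let u = n². The equation becomes u² - 6u - 4 = 0.
By the quadratic formula, u = 3 + √(13) or u = 3 - √(13).
n² = 3 + √(13) gives n = ±√(3 + √(13)) ≈ ±2.5701.
n² = 3 - √(13) < 0 has no real solution.

n = -2.5701 or n = 2.5701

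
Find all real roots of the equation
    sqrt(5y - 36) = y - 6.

y = 8 or y = 9

Square both sides: 5y - 36 = (y - 6)^2.
Expand and rearrange: y^2 - 17y + 72 = 0.
Solving gives y = 9 or y = 8.
Check each candidate in the original equation:
  y = 9: sqrt(9) = 3, while y - 6 = 3 — valid.
  y = 8: sqrt(4) = 2, while y - 6 = 2 — valid.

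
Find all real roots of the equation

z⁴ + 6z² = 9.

Let u = z². The equation becomes u² + 6u - 9 = 0.
By the quadratic formula, u = -3 + 3·√(2) or u = -3·√(2) - 3.
z² = -3 + 3·√(2) gives z = ±√(-3 + 3·√(2)) ≈ ±1.1147.
z² = -3·√(2) - 3 < 0 has no real solution.

z = -1.1147 or z = 1.1147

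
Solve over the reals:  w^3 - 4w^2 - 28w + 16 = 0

w = -4 or w = 0.5359 or w = 7.4641

Possible rational roots are divisors of 16. Testing w = -4 gives 0, so (w + 4) is a factor.
Divide: w^3 - 4w^2 - 28w + 16 = (w + 4)(w^2 - 8w + 4).
Apply the quadratic formula to w^2 - 8w + 4 = 0: w = (8 +/- sqrt(48))/2, i.e. w ~= 7.4641 or w ~= 0.5359.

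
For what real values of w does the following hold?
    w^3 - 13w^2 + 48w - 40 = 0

w = 1.1716 or w = 5 or w = 6.8284

Possible rational roots are divisors of -40. Testing w = 5 gives 0, so (w - 5) is a factor.
Divide: w^3 - 13w^2 + 48w - 40 = (w - 5)(w^2 - 8w + 8).
Apply the quadratic formula to w^2 - 8w + 8 = 0: w = (8 +/- sqrt(32))/2, i.e. w ~= 6.8284 or w ~= 1.1716.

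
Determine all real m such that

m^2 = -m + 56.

Bring every term to one side: m^2 + m - 56 = 0.
Factor: (m + 8)(m - 7) = 0.
So m = -8 or m = 7.

m = -8 or m = 7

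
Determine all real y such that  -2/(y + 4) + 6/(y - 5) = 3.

y = -4.5512 or y = 6.8846

Multiply both sides by (y + 4)(y - 5):
-2(y - 5) + 6(y + 4) = 3(y + 4)(y - 5).
Expand and collect terms: 3y² - 7y - 94 = 0.
By the quadratic formula, y = (7 ± √1177) / 6, so y ≈ 6.8846 or y ≈ -4.5512.
Neither value makes a denominator zero (y ≠ -4, y ≠ 5), so both are valid.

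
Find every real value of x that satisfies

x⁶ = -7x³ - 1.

x = -1.8995 or x = -0.5264

Let u = x³. The equation becomes u² + 7u + 1 = 0.
By the quadratic formula, u = -7/2 + 3·√(5)/2 or u = -7/2 - 3·√(5)/2.
x³ = -7/2 + 3·√(5)/2 gives x = -∛(7/2 - 3·√(5)/2) ≈ -0.5264.
x³ = -7/2 - 3·√(5)/2 gives x = -∛(3·√(5)/2 + 7/2) ≈ -1.8995.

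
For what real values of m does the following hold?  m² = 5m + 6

m = -1 or m = 6

Bring every term to one side: m² - 5m - 6 = 0.
Factor: (m + 1)(m - 6) = 0.
So m = -1 or m = 6.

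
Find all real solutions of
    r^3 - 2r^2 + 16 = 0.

Possible rational roots are divisors of 16. Testing r = -2 gives 0, so (r + 2) is a factor.
Divide: r^3 - 2r^2 + 16 = (r + 2)(r^2 - 4r + 8).
The quadratic r^2 - 4r + 8 has discriminant -16 < 0, so no further real roots.

r = -2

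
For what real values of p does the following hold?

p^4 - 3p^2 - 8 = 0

p = -2.1683 or p = 2.1683

Let u = p^2. The equation becomes u^2 - 3u - 8 = 0.
By the quadratic formula, u = 3/2 + sqrt(41)/2 or u = 3/2 - sqrt(41)/2.
p^2 = 3/2 + sqrt(41)/2 gives p = +/-sqrt(3/2 + sqrt(41)/2) ~= +/-2.1683.
p^2 = 3/2 - sqrt(41)/2 < 0 has no real solution.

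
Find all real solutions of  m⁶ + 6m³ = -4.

m = -1.7365 or m = -0.9142

Let u = m³. The equation becomes u² + 6u + 4 = 0.
By the quadratic formula, u = -3 + √(5) or u = -3 - √(5).
m³ = -3 + √(5) gives m = -∛(3 - √(5)) ≈ -0.9142.
m³ = -3 - √(5) gives m = -∛(√(5) + 3) ≈ -1.7365.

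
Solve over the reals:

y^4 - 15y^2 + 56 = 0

y = -2.8284 or y = -2.6458 or y = 2.6458 or y = 2.8284

Let u = y^2. The equation becomes u^2 - 15u + 56 = 0.
Factor: (u - 8)(u - 7) = 0, so u = 8 or u = 7.
y^2 = 8 gives y = +/-2*sqrt(2) ~= +/-2.8284.
y^2 = 7 gives y = +/-sqrt(7) ~= +/-2.6458.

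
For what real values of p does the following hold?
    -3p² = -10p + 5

p = 0.6126 or p = 2.7208

Rearrange to standard form: -3p² + 10p - 5 = 0.
Discriminant: (10)² − 4·(-3)·(-5) = 40.
Quadratic formula: p = (-10 ± √40) / (-6).
So p = 5/3 - √(10)/3 ≈ 0.6126 or p = √(10)/3 + 5/3 ≈ 2.7208.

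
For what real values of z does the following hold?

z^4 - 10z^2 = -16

Let u = z^2. The equation becomes u^2 - 10u + 16 = 0.
Factor: (u - 2)(u - 8) = 0, so u = 2 or u = 8.
z^2 = 2 gives z = +/-sqrt(2) ~= +/-1.4142.
z^2 = 8 gives z = +/-2*sqrt(2) ~= +/-2.8284.

z = -2.8284 or z = -1.4142 or z = 1.4142 or z = 2.8284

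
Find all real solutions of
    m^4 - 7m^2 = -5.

Let u = m^2. The equation becomes u^2 - 7u + 5 = 0.
By the quadratic formula, u = sqrt(29)/2 + 7/2 or u = 7/2 - sqrt(29)/2.
m^2 = sqrt(29)/2 + 7/2 gives m = +/-sqrt(sqrt(29)/2 + 7/2) ~= +/-2.4885.
m^2 = 7/2 - sqrt(29)/2 gives m = +/-sqrt(7/2 - sqrt(29)/2) ~= +/-0.8986.

m = -2.4885 or m = -0.8986 or m = 0.8986 or m = 2.4885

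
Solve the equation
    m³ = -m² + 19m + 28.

m = -4 or m = -1.5414 or m = 4.5414

Rearrange: m³ + m² - 19m - 28 = 0.
Possible rational roots are divisors of -28. Testing m = -4 gives 0, so (m + 4) is a factor.
Divide: m³ + m² - 19m - 28 = (m + 4)(m² - 3m - 7).
Apply the quadratic formula to m² - 3m - 7 = 0: m = (3 ± √37)/2, i.e. m ≈ 4.5414 or m ≈ -1.5414.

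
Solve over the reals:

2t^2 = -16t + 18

t = -9 or t = 1

Bring every term to one side: 2t^2 + 16t - 18 = 0.
Factor: 2(t + 9)(t - 1) = 0.
So t = -9 or t = 1.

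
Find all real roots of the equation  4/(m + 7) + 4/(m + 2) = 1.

Multiply both sides by (m + 7)(m + 2):
4(m + 2) + 4(m + 7) = (m + 7)(m + 2).
Expand and collect terms: m² + m - 22 = 0.
By the quadratic formula, m = (-1 ± √89) / 2, so m ≈ 4.217 or m ≈ -5.217.
Neither value makes a denominator zero (m ≠ -7, m ≠ -2), so both are valid.

m = -5.217 or m = 4.217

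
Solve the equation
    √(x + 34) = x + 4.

Square both sides: x + 34 = (x + 4)².
Expand and rearrange: x² + 7x - 18 = 0.
Solving gives x = 2 or x = -9.
Check each candidate in the original equation:
  x = 2: √(36) = 6, while x + 4 = 6 — valid.
  x = -9: √(25) = 5, while x + 4 = -5 — extraneous.

x = 2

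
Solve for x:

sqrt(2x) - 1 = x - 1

x = 0 or x = 2

Isolate the radical: sqrt(2x) = x.
Square both sides: 2x = (x)^2.
Expand and rearrange: x^2 - 2x = 0.
Solving gives x = 2 or x = 0.
Check each candidate in the original equation:
  x = 2: sqrt(4) = 2, while x = 2 — valid.
  x = 0: sqrt(0) = 0, while x = 0 — valid.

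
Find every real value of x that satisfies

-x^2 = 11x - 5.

Rearrange to standard form: -x^2 - 11x + 5 = 0.
Discriminant: (-11)^2 - 4*(-1)*5 = 141.
Quadratic formula: x = (11 +/- sqrt(141)) / (-2).
So x = -sqrt(141)/2 - 11/2 ~= -11.4372 or x = -11/2 + sqrt(141)/2 ~= 0.4372.

x = -11.4372 or x = 0.4372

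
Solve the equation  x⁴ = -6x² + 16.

Let u = x². The equation becomes u² + 6u - 16 = 0.
Factor: (u + 8)(u - 2) = 0, so u = -8 or u = 2.
x² = -8 < 0 has no real solution.
x² = 2 gives x = ±√(2) ≈ ±1.4142.

x = -1.4142 or x = 1.4142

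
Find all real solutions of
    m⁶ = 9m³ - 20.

Let u = m³. The equation becomes u² - 9u + 20 = 0.
Factor: (u - 4)(u - 5) = 0, so u = 4 or u = 5.
m³ = 4 gives m = ∛(4) ≈ 1.5874.
m³ = 5 gives m = ∛(5) ≈ 1.71.

m = 1.5874 or m = 1.71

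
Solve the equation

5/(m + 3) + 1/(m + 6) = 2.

Multiply both sides by (m + 3)(m + 6):
5(m + 6) + (m + 3) = 2(m + 3)(m + 6).
Expand and collect terms: 2m^2 + 12m + 3 = 0.
By the quadratic formula, m = (-12 +/- sqrt(120)) / 4, so m ~= -0.2614 or m ~= -5.7386.
Neither value makes a denominator zero (m != -3, m != -6), so both are valid.

m = -5.7386 or m = -0.2614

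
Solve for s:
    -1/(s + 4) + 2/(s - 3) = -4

s = -3.7299 or s = 2.4799

Multiply both sides by (s + 4)(s - 3):
-(s - 3) + 2(s + 4) = -4(s + 4)(s - 3).
Expand and collect terms: -4s^2 - 5s + 37 = 0.
By the quadratic formula, s = (5 +/- sqrt(617)) / -8, so s ~= -3.7299 or s ~= 2.4799.
Neither value makes a denominator zero (s != -4, s != 3), so both are valid.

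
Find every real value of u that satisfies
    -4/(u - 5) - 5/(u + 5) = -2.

u = -3 or u = 7.5

Multiply both sides by (u - 5)(u + 5):
-4(u + 5) - 5(u - 5) = -2(u - 5)(u + 5).
Expand and collect terms: -2u² + 9u + 45 = 0.
Factor or apply the quadratic formula: u = -3 or u = 7.5.
Neither value makes a denominator zero (u ≠ 5, u ≠ -5), so both are valid.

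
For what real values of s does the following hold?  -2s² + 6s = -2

Rearrange to standard form: -2s² + 6s + 2 = 0.
Discriminant: (6)² − 4·(-2)·2 = 52.
Quadratic formula: s = (-6 ± √52) / (-4).
So s = 3/2 - √(13)/2 ≈ -0.3028 or s = 3/2 + √(13)/2 ≈ 3.3028.

s = -0.3028 or s = 3.3028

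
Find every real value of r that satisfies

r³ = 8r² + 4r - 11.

r = -1.3218 or r = 1 or r = 8.3218

Rearrange: r³ - 8r² - 4r + 11 = 0.
Possible rational roots are divisors of 11. Testing r = 1 gives 0, so (r - 1) is a factor.
Divide: r³ - 8r² - 4r + 11 = (r - 1)(r² - 7r - 11).
Apply the quadratic formula to r² - 7r - 11 = 0: r = (7 ± √93)/2, i.e. r ≈ 8.3218 or r ≈ -1.3218.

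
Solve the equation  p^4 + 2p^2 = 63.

p = -2.6458 or p = 2.6458

Let u = p^2. The equation becomes u^2 + 2u - 63 = 0.
Factor: (u + 9)(u - 7) = 0, so u = -9 or u = 7.
p^2 = -9 < 0 has no real solution.
p^2 = 7 gives p = +/-sqrt(7) ~= +/-2.6458.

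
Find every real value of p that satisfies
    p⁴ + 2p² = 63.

Let u = p². The equation becomes u² + 2u - 63 = 0.
Factor: (u - 7)(u + 9) = 0, so u = 7 or u = -9.
p² = 7 gives p = ±√(7) ≈ ±2.6458.
p² = -9 < 0 has no real solution.

p = -2.6458 or p = 2.6458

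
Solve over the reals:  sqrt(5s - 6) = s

Square both sides: 5s - 6 = (s)^2.
Expand and rearrange: s^2 - 5s + 6 = 0.
Solving gives s = 3 or s = 2.
Check each candidate in the original equation:
  s = 3: sqrt(9) = 3, while s = 3 — valid.
  s = 2: sqrt(4) = 2, while s = 2 — valid.

s = 2 or s = 3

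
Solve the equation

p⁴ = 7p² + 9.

p = -2.8478 or p = 2.8478

Let u = p². The equation becomes u² - 7u - 9 = 0.
By the quadratic formula, u = 7/2 + √(85)/2 or u = 7/2 - √(85)/2.
p² = 7/2 + √(85)/2 gives p = ±√(7/2 + √(85)/2) ≈ ±2.8478.
p² = 7/2 - √(85)/2 < 0 has no real solution.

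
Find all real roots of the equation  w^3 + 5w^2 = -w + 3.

Rearrange: w^3 + 5w^2 + w - 3 = 0.
Possible rational roots are divisors of -3. Testing w = -1 gives 0, so (w + 1) is a factor.
Divide: w^3 + 5w^2 + w - 3 = (w + 1)(w^2 + 4w - 3).
Apply the quadratic formula to w^2 + 4w - 3 = 0: w = (-4 +/- sqrt(28))/2, i.e. w ~= 0.6458 or w ~= -4.6458.

w = -4.6458 or w = -1 or w = 0.6458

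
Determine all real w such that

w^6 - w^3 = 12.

w = -1.4422 or w = 1.5874

Let u = w^3. The equation becomes u^2 - u - 12 = 0.
Factor: (u - 4)(u + 3) = 0, so u = 4 or u = -3.
w^3 = 4 gives w = (4)^(1/3) ~= 1.5874.
w^3 = -3 gives w = -(3)^(1/3) ~= -1.4422.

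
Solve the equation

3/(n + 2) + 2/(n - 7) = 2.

n = -0.673 or n = 8.173

Multiply both sides by (n + 2)(n - 7):
3(n - 7) + 2(n + 2) = 2(n + 2)(n - 7).
Expand and collect terms: 2n² - 15n - 11 = 0.
By the quadratic formula, n = (15 ± √313) / 4, so n ≈ 8.173 or n ≈ -0.673.
Neither value makes a denominator zero (n ≠ -2, n ≠ 7), so both are valid.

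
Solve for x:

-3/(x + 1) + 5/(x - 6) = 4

Multiply both sides by (x + 1)(x - 6):
-3(x - 6) + 5(x + 1) = 4(x + 1)(x - 6).
Expand and collect terms: 4x^2 - 22x - 47 = 0.
By the quadratic formula, x = (22 +/- sqrt(1236)) / 8, so x ~= 7.1446 or x ~= -1.6446.
Neither value makes a denominator zero (x != -1, x != 6), so both are valid.

x = -1.6446 or x = 7.1446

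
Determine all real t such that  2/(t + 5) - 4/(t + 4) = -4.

Multiply both sides by (t + 5)(t + 4):
2(t + 4) - 4(t + 5) = -4(t + 5)(t + 4).
Expand and collect terms: -4t^2 - 34t - 68 = 0.
By the quadratic formula, t = (34 +/- sqrt(68)) / -8, so t ~= -5.2808 or t ~= -3.2192.
Neither value makes a denominator zero (t != -5, t != -4), so both are valid.

t = -5.2808 or t = -3.2192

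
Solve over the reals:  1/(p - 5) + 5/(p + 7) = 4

Multiply both sides by (p - 5)(p + 7):
(p + 7) + 5(p - 5) = 4(p - 5)(p + 7).
Expand and collect terms: 4p^2 + 2p - 122 = 0.
By the quadratic formula, p = (-2 +/- sqrt(1956)) / 8, so p ~= 5.2783 or p ~= -5.7783.
Neither value makes a denominator zero (p != 5, p != -7), so both are valid.

p = -5.7783 or p = 5.2783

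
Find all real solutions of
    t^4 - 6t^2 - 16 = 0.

t = -2.8284 or t = 2.8284

Let u = t^2. The equation becomes u^2 - 6u - 16 = 0.
Factor: (u - 8)(u + 2) = 0, so u = 8 or u = -2.
t^2 = 8 gives t = +/-2*sqrt(2) ~= +/-2.8284.
t^2 = -2 < 0 has no real solution.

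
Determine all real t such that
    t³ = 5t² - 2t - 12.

t = -1.2361 or t = 3 or t = 3.2361

Rearrange: t³ - 5t² + 2t + 12 = 0.
Possible rational roots are divisors of 12. Testing t = 3 gives 0, so (t - 3) is a factor.
Divide: t³ - 5t² + 2t + 12 = (t - 3)(t² - 2t - 4).
Apply the quadratic formula to t² - 2t - 4 = 0: t = (2 ± √20)/2, i.e. t ≈ 3.2361 or t ≈ -1.2361.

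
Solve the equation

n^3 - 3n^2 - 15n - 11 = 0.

n = -1.873 or n = -1 or n = 5.873

Possible rational roots are divisors of -11. Testing n = -1 gives 0, so (n + 1) is a factor.
Divide: n^3 - 3n^2 - 15n - 11 = (n + 1)(n^2 - 4n - 11).
Apply the quadratic formula to n^2 - 4n - 11 = 0: n = (4 +/- sqrt(60))/2, i.e. n ~= 5.873 or n ~= -1.873.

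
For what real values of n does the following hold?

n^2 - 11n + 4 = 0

n = 0.3765 or n = 10.6235

Discriminant: (-11)^2 - 4*1*4 = 105.
Quadratic formula: n = (11 +/- sqrt(105)) / 2.
So n = sqrt(105)/2 + 11/2 ~= 10.6235 or n = 11/2 - sqrt(105)/2 ~= 0.3765.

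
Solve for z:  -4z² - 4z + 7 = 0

Discriminant: (-4)² − 4·(-4)·7 = 128.
Quadratic formula: z = (4 ± √128) / (-8).
So z = -√(2) - 1/2 ≈ -1.9142 or z = -1/2 + √(2) ≈ 0.9142.

z = -1.9142 or z = 0.9142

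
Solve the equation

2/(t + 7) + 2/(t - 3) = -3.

Multiply both sides by (t + 7)(t - 3):
2(t - 3) + 2(t + 7) = -3(t + 7)(t - 3).
Expand and collect terms: -3t² - 16t + 55 = 0.
By the quadratic formula, t = (16 ± √916) / -6, so t ≈ -7.7109 or t ≈ 2.3776.
Neither value makes a denominator zero (t ≠ -7, t ≠ 3), so both are valid.

t = -7.7109 or t = 2.3776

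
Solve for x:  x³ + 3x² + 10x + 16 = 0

x = -2

Possible rational roots are divisors of 16. Testing x = -2 gives 0, so (x + 2) is a factor.
Divide: x³ + 3x² + 10x + 16 = (x + 2)(x² + x + 8).
The quadratic x² + x + 8 has discriminant -31 < 0, so no further real roots.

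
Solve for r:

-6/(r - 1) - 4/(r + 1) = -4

Multiply both sides by (r - 1)(r + 1):
-6(r + 1) - 4(r - 1) = -4(r - 1)(r + 1).
Expand and collect terms: -4r² + 10r + 6 = 0.
Factor or apply the quadratic formula: r = -0.5 or r = 3.
Neither value makes a denominator zero (r ≠ 1, r ≠ -1), so both are valid.

r = -0.5 or r = 3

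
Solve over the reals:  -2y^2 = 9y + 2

Rearrange to standard form: -2y^2 - 9y - 2 = 0.
Discriminant: (-9)^2 - 4*(-2)*(-2) = 65.
Quadratic formula: y = (9 +/- sqrt(65)) / (-4).
So y = -9/4 - sqrt(65)/4 ~= -4.2656 or y = -9/4 + sqrt(65)/4 ~= -0.2344.

y = -4.2656 or y = -0.2344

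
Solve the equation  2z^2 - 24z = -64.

z = 4 or z = 8

Bring every term to one side: 2z^2 - 24z + 64 = 0.
Factor: 2(z - 8)(z - 4) = 0.
So z = 8 or z = 4.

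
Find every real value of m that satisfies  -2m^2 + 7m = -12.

m = -1.2604 or m = 4.7604

Rearrange to standard form: -2m^2 + 7m + 12 = 0.
Discriminant: (7)^2 - 4*(-2)*12 = 145.
Quadratic formula: m = (-7 +/- sqrt(145)) / (-4).
So m = 7/4 - sqrt(145)/4 ~= -1.2604 or m = 7/4 + sqrt(145)/4 ~= 4.7604.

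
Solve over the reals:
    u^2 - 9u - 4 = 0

u = -0.4244 or u = 9.4244

Discriminant: (-9)^2 - 4*1*(-4) = 97.
Quadratic formula: u = (9 +/- sqrt(97)) / 2.
So u = 9/2 + sqrt(97)/2 ~= 9.4244 or u = 9/2 - sqrt(97)/2 ~= -0.4244.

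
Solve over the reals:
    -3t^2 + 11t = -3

t = -0.255 or t = 3.9217

Rearrange to standard form: -3t^2 + 11t + 3 = 0.
Discriminant: (11)^2 - 4*(-3)*3 = 157.
Quadratic formula: t = (-11 +/- sqrt(157)) / (-6).
So t = 11/6 - sqrt(157)/6 ~= -0.255 or t = 11/6 + sqrt(157)/6 ~= 3.9217.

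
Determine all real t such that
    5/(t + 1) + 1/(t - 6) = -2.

t = -3.6368 or t = 5.6368

Multiply both sides by (t + 1)(t - 6):
5(t - 6) + (t + 1) = -2(t + 1)(t - 6).
Expand and collect terms: -2t² + 4t + 41 = 0.
By the quadratic formula, t = (-4 ± √344) / -4, so t ≈ -3.6368 or t ≈ 5.6368.
Neither value makes a denominator zero (t ≠ -1, t ≠ 6), so both are valid.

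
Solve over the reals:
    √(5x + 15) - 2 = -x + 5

Isolate the radical: √(5x + 15) = -x + 7.
Square both sides: 5x + 15 = (-x + 7)².
Expand and rearrange: x² - 19x + 34 = 0.
Solving gives x = 17 or x = 2.
Check each candidate in the original equation:
  x = 17: √(100) = 10, while -x + 7 = -10 — extraneous.
  x = 2: √(25) = 5, while -x + 7 = 5 — valid.

x = 2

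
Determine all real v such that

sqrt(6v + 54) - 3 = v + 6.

v = -9 or v = -3

Isolate the radical: sqrt(6v + 54) = v + 9.
Square both sides: 6v + 54 = (v + 9)^2.
Expand and rearrange: v^2 + 12v + 27 = 0.
Solving gives v = -3 or v = -9.
Check each candidate in the original equation:
  v = -3: sqrt(36) = 6, while v + 9 = 6 — valid.
  v = -9: sqrt(0) = 0, while v + 9 = 0 — valid.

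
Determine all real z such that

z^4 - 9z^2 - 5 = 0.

z = -3.0862 or z = 3.0862

Let u = z^2. The equation becomes u^2 - 9u - 5 = 0.
By the quadratic formula, u = 9/2 + sqrt(101)/2 or u = 9/2 - sqrt(101)/2.
z^2 = 9/2 + sqrt(101)/2 gives z = +/-sqrt(9/2 + sqrt(101)/2) ~= +/-3.0862.
z^2 = 9/2 - sqrt(101)/2 < 0 has no real solution.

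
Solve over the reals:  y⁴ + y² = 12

Let u = y². The equation becomes u² + u - 12 = 0.
Factor: (u + 4)(u - 3) = 0, so u = -4 or u = 3.
y² = -4 < 0 has no real solution.
y² = 3 gives y = ±√(3) ≈ ±1.7321.

y = -1.7321 or y = 1.7321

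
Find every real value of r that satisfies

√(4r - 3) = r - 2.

r = 7

Square both sides: 4r - 3 = (r - 2)².
Expand and rearrange: r² - 8r + 7 = 0.
Solving gives r = 7 or r = 1.
Check each candidate in the original equation:
  r = 7: √(25) = 5, while r - 2 = 5 — valid.
  r = 1: √(1) = 1, while r - 2 = -1 — extraneous.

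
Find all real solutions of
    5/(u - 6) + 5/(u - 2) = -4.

u = 0.3915 or u = 5.1085

Multiply both sides by (u - 6)(u - 2):
5(u - 2) + 5(u - 6) = -4(u - 6)(u - 2).
Expand and collect terms: -4u^2 + 22u - 8 = 0.
By the quadratic formula, u = (-22 +/- sqrt(356)) / -8, so u ~= 0.3915 or u ~= 5.1085.
Neither value makes a denominator zero (u != 6, u != 2), so both are valid.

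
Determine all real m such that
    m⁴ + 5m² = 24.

m = -1.7321 or m = 1.7321

Let u = m². The equation becomes u² + 5u - 24 = 0.
Factor: (u - 3)(u + 8) = 0, so u = 3 or u = -8.
m² = 3 gives m = ±√(3) ≈ ±1.7321.
m² = -8 < 0 has no real solution.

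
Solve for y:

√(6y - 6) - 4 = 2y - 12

y = 7

Isolate the radical: √(6y - 6) = 2y - 8.
Square both sides: 6y - 6 = (2y - 8)².
Expand and rearrange: 4y² - 38y + 70 = 0.
Solving gives y = 7 or y = 2.5.
Check each candidate in the original equation:
  y = 7: √(36) = 6, while 2y - 8 = 6 — valid.
  y = 2.5: √(9) = 3, while 2y - 8 = -3 — extraneous.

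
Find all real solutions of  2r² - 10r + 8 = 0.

Factor: 2(r - 1)(r - 4) = 0.
So r = 1 or r = 4.

r = 1 or r = 4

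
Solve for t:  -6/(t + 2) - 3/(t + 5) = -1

t = -4.1962 or t = 6.1962

Multiply both sides by (t + 2)(t + 5):
-6(t + 5) - 3(t + 2) = -(t + 2)(t + 5).
Expand and collect terms: -t² + 2t + 26 = 0.
By the quadratic formula, t = (-2 ± √108) / -2, so t ≈ -4.1962 or t ≈ 6.1962.
Neither value makes a denominator zero (t ≠ -2, t ≠ -5), so both are valid.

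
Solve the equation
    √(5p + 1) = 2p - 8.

p = 7

Square both sides: 5p + 1 = (2p - 8)².
Expand and rearrange: 4p² - 37p + 63 = 0.
Solving gives p = 7 or p = 2.25.
Check each candidate in the original equation:
  p = 7: √(36) = 6, while 2p - 8 = 6 — valid.
  p = 2.25: √(12.25) = 3.5, while 2p - 8 = -3.5 — extraneous.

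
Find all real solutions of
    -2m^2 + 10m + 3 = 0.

Discriminant: (10)^2 - 4*(-2)*3 = 124.
Quadratic formula: m = (-10 +/- sqrt(124)) / (-4).
So m = 5/2 - sqrt(31)/2 ~= -0.2839 or m = 5/2 + sqrt(31)/2 ~= 5.2839.

m = -0.2839 or m = 5.2839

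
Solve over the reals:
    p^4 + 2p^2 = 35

p = -2.2361 or p = 2.2361

Let u = p^2. The equation becomes u^2 + 2u - 35 = 0.
Factor: (u + 7)(u - 5) = 0, so u = -7 or u = 5.
p^2 = -7 < 0 has no real solution.
p^2 = 5 gives p = +/-sqrt(5) ~= +/-2.2361.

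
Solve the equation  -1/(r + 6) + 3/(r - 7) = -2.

r = -5.4314 or r = 5.4314

Multiply both sides by (r + 6)(r - 7):
-(r - 7) + 3(r + 6) = -2(r + 6)(r - 7).
Expand and collect terms: -2r² + 59 = 0.
By the quadratic formula, r = (0 ± √472) / -4, so r ≈ -5.4314 or r ≈ 5.4314.
Neither value makes a denominator zero (r ≠ -6, r ≠ 7), so both are valid.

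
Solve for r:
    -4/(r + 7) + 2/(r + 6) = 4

Multiply both sides by (r + 7)(r + 6):
-4(r + 6) + 2(r + 7) = 4(r + 7)(r + 6).
Expand and collect terms: 4r² + 54r + 178 = 0.
By the quadratic formula, r = (-54 ± √68) / 8, so r ≈ -5.7192 or r ≈ -7.7808.
Neither value makes a denominator zero (r ≠ -7, r ≠ -6), so both are valid.

r = -7.7808 or r = -5.7192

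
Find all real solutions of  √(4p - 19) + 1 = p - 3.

Isolate the radical: √(4p - 19) = p - 4.
Square both sides: 4p - 19 = (p - 4)².
Expand and rearrange: p² - 12p + 35 = 0.
Solving gives p = 7 or p = 5.
Check each candidate in the original equation:
  p = 7: √(9) = 3, while p - 4 = 3 — valid.
  p = 5: √(1) = 1, while p - 4 = 1 — valid.

p = 5 or p = 7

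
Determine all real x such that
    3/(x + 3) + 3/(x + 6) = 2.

x = -5.1213 or x = -0.8787

Multiply both sides by (x + 3)(x + 6):
3(x + 6) + 3(x + 3) = 2(x + 3)(x + 6).
Expand and collect terms: 2x² + 12x + 9 = 0.
By the quadratic formula, x = (-12 ± √72) / 4, so x ≈ -0.8787 or x ≈ -5.1213.
Neither value makes a denominator zero (x ≠ -3, x ≠ -6), so both are valid.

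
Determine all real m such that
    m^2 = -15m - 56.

m = -8 or m = -7

Bring every term to one side: m^2 + 15m + 56 = 0.
Factor: (m + 7)(m + 8) = 0.
So m = -7 or m = -8.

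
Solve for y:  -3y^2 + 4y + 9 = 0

y = -1.1893 or y = 2.5226

Discriminant: (4)^2 - 4*(-3)*9 = 124.
Quadratic formula: y = (-4 +/- sqrt(124)) / (-6).
So y = 2/3 - sqrt(31)/3 ~= -1.1893 or y = 2/3 + sqrt(31)/3 ~= 2.5226.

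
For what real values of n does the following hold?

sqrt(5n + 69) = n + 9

n = -1

Square both sides: 5n + 69 = (n + 9)^2.
Expand and rearrange: n^2 + 13n + 12 = 0.
Solving gives n = -1 or n = -12.
Check each candidate in the original equation:
  n = -1: sqrt(64) = 8, while n + 9 = 8 — valid.
  n = -12: sqrt(9) = 3, while n + 9 = -3 — extraneous.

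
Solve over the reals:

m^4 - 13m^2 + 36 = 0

Let u = m^2. The equation becomes u^2 - 13u + 36 = 0.
Factor: (u - 4)(u - 9) = 0, so u = 4 or u = 9.
m^2 = 4 gives m = +/-2.
m^2 = 9 gives m = +/-3.

m = -3 or m = -2 or m = 2 or m = 3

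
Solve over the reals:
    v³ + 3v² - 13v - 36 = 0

Possible rational roots are divisors of -36. Testing v = -4 gives 0, so (v + 4) is a factor.
Divide: v³ + 3v² - 13v - 36 = (v + 4)(v² - v - 9).
Apply the quadratic formula to v² - v - 9 = 0: v = (1 ± √37)/2, i.e. v ≈ 3.5414 or v ≈ -2.5414.

v = -4 or v = -2.5414 or v = 3.5414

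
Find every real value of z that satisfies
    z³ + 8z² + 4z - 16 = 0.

Possible rational roots are divisors of -16. Testing z = -2 gives 0, so (z + 2) is a factor.
Divide: z³ + 8z² + 4z - 16 = (z + 2)(z² + 6z - 8).
Apply the quadratic formula to z² + 6z - 8 = 0: z = (-6 ± √68)/2, i.e. z ≈ 1.1231 or z ≈ -7.1231.

z = -7.1231 or z = -2 or z = 1.1231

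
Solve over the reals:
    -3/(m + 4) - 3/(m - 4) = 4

m = -4.8197 or m = 3.3197

Multiply both sides by (m + 4)(m - 4):
-3(m - 4) - 3(m + 4) = 4(m + 4)(m - 4).
Expand and collect terms: 4m^2 + 6m - 64 = 0.
By the quadratic formula, m = (-6 +/- sqrt(1060)) / 8, so m ~= 3.3197 or m ~= -4.8197.
Neither value makes a denominator zero (m != -4, m != 4), so both are valid.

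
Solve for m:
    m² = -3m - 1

m = -2.618 or m = -0.382

Rearrange to standard form: m² + 3m + 1 = 0.
Discriminant: (3)² − 4·1·1 = 5.
Quadratic formula: m = (-3 ± √5) / 2.
So m = -3/2 + √(5)/2 ≈ -0.382 or m = -3/2 - √(5)/2 ≈ -2.618.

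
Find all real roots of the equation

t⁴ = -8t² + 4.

Let u = t². The equation becomes u² + 8u - 4 = 0.
By the quadratic formula, u = -4 + 2·√(5) or u = -2·√(5) - 4.
t² = -4 + 2·√(5) gives t = ±√(-4 + 2·√(5)) ≈ ±0.6871.
t² = -2·√(5) - 4 < 0 has no real solution.

t = -0.6871 or t = 0.6871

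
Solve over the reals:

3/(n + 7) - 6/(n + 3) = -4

n = -7.5645 or n = -1.6855

Multiply both sides by (n + 7)(n + 3):
3(n + 3) - 6(n + 7) = -4(n + 7)(n + 3).
Expand and collect terms: -4n² - 37n - 51 = 0.
By the quadratic formula, n = (37 ± √553) / -8, so n ≈ -7.5645 or n ≈ -1.6855.
Neither value makes a denominator zero (n ≠ -7, n ≠ -3), so both are valid.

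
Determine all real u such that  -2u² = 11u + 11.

u = -4.1861 or u = -1.3139

Rearrange to standard form: -2u² - 11u - 11 = 0.
Discriminant: (-11)² − 4·(-2)·(-11) = 33.
Quadratic formula: u = (11 ± √33) / (-4).
So u = -11/4 - √(33)/4 ≈ -4.1861 or u = -11/4 + √(33)/4 ≈ -1.3139.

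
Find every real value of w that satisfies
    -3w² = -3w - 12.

w = -1.5616 or w = 2.5616

Rearrange to standard form: -3w² + 3w + 12 = 0.
Discriminant: (3)² − 4·(-3)·12 = 153.
Quadratic formula: w = (-3 ± √153) / (-6).
So w = 1/2 - √(17)/2 ≈ -1.5616 or w = 1/2 + √(17)/2 ≈ 2.5616.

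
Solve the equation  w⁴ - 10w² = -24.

w = -2.4495 or w = -2 or w = 2 or w = 2.4495

Let u = w². The equation becomes u² - 10u + 24 = 0.
Factor: (u - 4)(u - 6) = 0, so u = 4 or u = 6.
w² = 4 gives w = ±2.
w² = 6 gives w = ±√(6) ≈ ±2.4495.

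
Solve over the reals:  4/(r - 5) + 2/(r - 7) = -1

Multiply both sides by (r - 5)(r - 7):
4(r - 7) + 2(r - 5) = -(r - 5)(r - 7).
Expand and collect terms: -r² + 6r + 3 = 0.
By the quadratic formula, r = (-6 ± √48) / -2, so r ≈ -0.4641 or r ≈ 6.4641.
Neither value makes a denominator zero (r ≠ 5, r ≠ 7), so both are valid.

r = -0.4641 or r = 6.4641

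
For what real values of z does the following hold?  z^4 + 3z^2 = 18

Let u = z^2. The equation becomes u^2 + 3u - 18 = 0.
Factor: (u + 6)(u - 3) = 0, so u = -6 or u = 3.
z^2 = -6 < 0 has no real solution.
z^2 = 3 gives z = +/-sqrt(3) ~= +/-1.7321.

z = -1.7321 or z = 1.7321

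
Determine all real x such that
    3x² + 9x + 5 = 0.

x = -2.2638 or x = -0.7362

Discriminant: (9)² − 4·3·5 = 21.
Quadratic formula: x = (-9 ± √21) / 6.
So x = -3/2 + √(21)/6 ≈ -0.7362 or x = -3/2 - √(21)/6 ≈ -2.2638.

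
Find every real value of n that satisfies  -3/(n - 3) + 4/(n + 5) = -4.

Multiply both sides by (n - 3)(n + 5):
-3(n + 5) + 4(n - 3) = -4(n - 3)(n + 5).
Expand and collect terms: -4n² - 9n + 87 = 0.
By the quadratic formula, n = (9 ± √1473) / -8, so n ≈ -5.9225 or n ≈ 3.6725.
Neither value makes a denominator zero (n ≠ 3, n ≠ -5), so both are valid.

n = -5.9225 or n = 3.6725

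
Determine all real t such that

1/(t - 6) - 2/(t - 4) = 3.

Multiply both sides by (t - 6)(t - 4):
(t - 4) - 2(t - 6) = 3(t - 6)(t - 4).
Expand and collect terms: 3t^2 - 29t + 64 = 0.
By the quadratic formula, t = (29 +/- sqrt(73)) / 6, so t ~= 6.2573 or t ~= 3.4093.
Neither value makes a denominator zero (t != 6, t != 4), so both are valid.

t = 3.4093 or t = 6.2573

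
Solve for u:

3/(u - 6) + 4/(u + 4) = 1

u = -1.1789 or u = 10.1789

Multiply both sides by (u - 6)(u + 4):
3(u + 4) + 4(u - 6) = (u - 6)(u + 4).
Expand and collect terms: u² - 9u - 12 = 0.
By the quadratic formula, u = (9 ± √129) / 2, so u ≈ 10.1789 or u ≈ -1.1789.
Neither value makes a denominator zero (u ≠ 6, u ≠ -4), so both are valid.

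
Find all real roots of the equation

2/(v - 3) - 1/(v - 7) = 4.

Multiply both sides by (v - 3)(v - 7):
2(v - 7) - (v - 3) = 4(v - 3)(v - 7).
Expand and collect terms: 4v^2 - 41v + 95 = 0.
By the quadratic formula, v = (41 +/- sqrt(161)) / 8, so v ~= 6.7111 or v ~= 3.5389.
Neither value makes a denominator zero (v != 3, v != 7), so both are valid.

v = 3.5389 or v = 6.7111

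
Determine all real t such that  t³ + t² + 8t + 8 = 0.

Possible rational roots are divisors of 8. Testing t = -1 gives 0, so (t + 1) is a factor.
Divide: t³ + t² + 8t + 8 = (t + 1)(t² + 8).
The quadratic t² + 8 has discriminant -32 < 0, so no further real roots.

t = -1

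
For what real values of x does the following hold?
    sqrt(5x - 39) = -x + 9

Square both sides: 5x - 39 = (-x + 9)^2.
Expand and rearrange: x^2 - 23x + 120 = 0.
Solving gives x = 15 or x = 8.
Check each candidate in the original equation:
  x = 15: sqrt(36) = 6, while -x + 9 = -6 — extraneous.
  x = 8: sqrt(1) = 1, while -x + 9 = 1 — valid.

x = 8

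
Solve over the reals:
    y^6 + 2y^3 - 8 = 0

Let u = y^3. The equation becomes u^2 + 2u - 8 = 0.
Factor: (u + 4)(u - 2) = 0, so u = -4 or u = 2.
y^3 = -4 gives y = -(4)^(1/3) ~= -1.5874.
y^3 = 2 gives y = (2)^(1/3) ~= 1.2599.

y = -1.5874 or y = 1.2599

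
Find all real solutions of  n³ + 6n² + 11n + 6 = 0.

n = -3 or n = -2 or n = -1

Possible rational roots are divisors of 6. Testing n = -1 gives 0, so (n + 1) is a factor.
Divide: n³ + 6n² + 11n + 6 = (n + 1)(n² + 5n + 6).
Factor the quadratic: n = -2 or n = -3.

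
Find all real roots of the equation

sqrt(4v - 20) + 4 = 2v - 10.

Isolate the radical: sqrt(4v - 20) = 2v - 14.
Square both sides: 4v - 20 = (2v - 14)^2.
Expand and rearrange: 4v^2 - 60v + 216 = 0.
Solving gives v = 9 or v = 6.
Check each candidate in the original equation:
  v = 9: sqrt(16) = 4, while 2v - 14 = 4 — valid.
  v = 6: sqrt(4) = 2, while 2v - 14 = -2 — extraneous.

v = 9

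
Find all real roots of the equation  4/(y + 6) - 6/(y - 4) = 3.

y = -4.2393 or y = 1.5726

Multiply both sides by (y + 6)(y - 4):
4(y - 4) - 6(y + 6) = 3(y + 6)(y - 4).
Expand and collect terms: 3y² + 8y - 20 = 0.
By the quadratic formula, y = (-8 ± √304) / 6, so y ≈ 1.5726 or y ≈ -4.2393.
Neither value makes a denominator zero (y ≠ -6, y ≠ 4), so both are valid.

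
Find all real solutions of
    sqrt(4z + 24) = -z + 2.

z = -2

Square both sides: 4z + 24 = (-z + 2)^2.
Expand and rearrange: z^2 - 8z - 20 = 0.
Solving gives z = 10 or z = -2.
Check each candidate in the original equation:
  z = 10: sqrt(64) = 8, while -z + 2 = -8 — extraneous.
  z = -2: sqrt(16) = 4, while -z + 2 = 4 — valid.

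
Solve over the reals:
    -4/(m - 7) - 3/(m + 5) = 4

Multiply both sides by (m - 7)(m + 5):
-4(m + 5) - 3(m - 7) = 4(m - 7)(m + 5).
Expand and collect terms: 4m² - m - 141 = 0.
By the quadratic formula, m = (1 ± √2257) / 8, so m ≈ 6.0635 or m ≈ -5.8135.
Neither value makes a denominator zero (m ≠ 7, m ≠ -5), so both are valid.

m = -5.8135 or m = 6.0635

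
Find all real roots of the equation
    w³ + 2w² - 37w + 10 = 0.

w = -7.2749 or w = 0.2749 or w = 5

Possible rational roots are divisors of 10. Testing w = 5 gives 0, so (w - 5) is a factor.
Divide: w³ + 2w² - 37w + 10 = (w - 5)(w² + 7w - 2).
Apply the quadratic formula to w² + 7w - 2 = 0: w = (-7 ± √57)/2, i.e. w ≈ 0.2749 or w ≈ -7.2749.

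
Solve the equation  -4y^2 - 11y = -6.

Rearrange to standard form: -4y^2 - 11y + 6 = 0.
Discriminant: (-11)^2 - 4*(-4)*6 = 217.
Quadratic formula: y = (11 +/- sqrt(217)) / (-8).
So y = -sqrt(217)/8 - 11/8 ~= -3.2164 or y = -11/8 + sqrt(217)/8 ~= 0.4664.

y = -3.2164 or y = 0.4664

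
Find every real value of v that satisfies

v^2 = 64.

Bring every term to one side: v^2 - 64 = 0.
Factor: (v - 8)(v + 8) = 0.
So v = 8 or v = -8.

v = -8 or v = 8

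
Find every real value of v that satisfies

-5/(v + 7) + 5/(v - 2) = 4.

Multiply both sides by (v + 7)(v - 2):
-5(v - 2) + 5(v + 7) = 4(v + 7)(v - 2).
Expand and collect terms: 4v² + 20v - 101 = 0.
By the quadratic formula, v = (-20 ± √2016) / 8, so v ≈ 3.1125 or v ≈ -8.1125.
Neither value makes a denominator zero (v ≠ -7, v ≠ 2), so both are valid.

v = -8.1125 or v = 3.1125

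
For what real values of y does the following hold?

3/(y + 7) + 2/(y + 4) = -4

y = -7.8616 or y = -4.3884

Multiply both sides by (y + 7)(y + 4):
3(y + 4) + 2(y + 7) = -4(y + 7)(y + 4).
Expand and collect terms: -4y² - 49y - 138 = 0.
By the quadratic formula, y = (49 ± √193) / -8, so y ≈ -7.8616 or y ≈ -4.3884.
Neither value makes a denominator zero (y ≠ -7, y ≠ -4), so both are valid.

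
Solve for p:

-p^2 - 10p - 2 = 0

Discriminant: (-10)^2 - 4*(-1)*(-2) = 92.
Quadratic formula: p = (10 +/- sqrt(92)) / (-2).
So p = -5 - sqrt(23) ~= -9.7958 or p = -5 + sqrt(23) ~= -0.2042.

p = -9.7958 or p = -0.2042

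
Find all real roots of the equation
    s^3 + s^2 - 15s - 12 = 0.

s = -4 or s = -0.7913 or s = 3.7913

Possible rational roots are divisors of -12. Testing s = -4 gives 0, so (s + 4) is a factor.
Divide: s^3 + s^2 - 15s - 12 = (s + 4)(s^2 - 3s - 3).
Apply the quadratic formula to s^2 - 3s - 3 = 0: s = (3 +/- sqrt(21))/2, i.e. s ~= 3.7913 or s ~= -0.7913.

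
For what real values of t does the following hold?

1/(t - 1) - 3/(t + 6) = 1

Multiply both sides by (t - 1)(t + 6):
(t + 6) - 3(t - 1) = (t - 1)(t + 6).
Expand and collect terms: t^2 + 7t - 15 = 0.
By the quadratic formula, t = (-7 +/- sqrt(109)) / 2, so t ~= 1.7202 or t ~= -8.7202.
Neither value makes a denominator zero (t != 1, t != -6), so both are valid.

t = -8.7202 or t = 1.7202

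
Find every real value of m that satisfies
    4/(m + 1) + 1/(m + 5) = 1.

m = -4.5311 or m = 3.5311

Multiply both sides by (m + 1)(m + 5):
4(m + 5) + (m + 1) = (m + 1)(m + 5).
Expand and collect terms: m² + m - 16 = 0.
By the quadratic formula, m = (-1 ± √65) / 2, so m ≈ 3.5311 or m ≈ -4.5311.
Neither value makes a denominator zero (m ≠ -1, m ≠ -5), so both are valid.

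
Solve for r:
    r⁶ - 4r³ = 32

Let u = r³. The equation becomes u² - 4u - 32 = 0.
Factor: (u + 4)(u - 8) = 0, so u = -4 or u = 8.
r³ = -4 gives r = -∛(4) ≈ -1.5874.
r³ = 8 gives r = 2.

r = -1.5874 or r = 2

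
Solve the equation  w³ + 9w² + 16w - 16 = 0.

Possible rational roots are divisors of -16. Testing w = -4 gives 0, so (w + 4) is a factor.
Divide: w³ + 9w² + 16w - 16 = (w + 4)(w² + 5w - 4).
Apply the quadratic formula to w² + 5w - 4 = 0: w = (-5 ± √41)/2, i.e. w ≈ 0.7016 or w ≈ -5.7016.

w = -5.7016 or w = -4 or w = 0.7016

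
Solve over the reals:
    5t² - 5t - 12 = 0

t = -1.1279 or t = 2.1279

Discriminant: (-5)² − 4·5·(-12) = 265.
Quadratic formula: t = (5 ± √265) / 10.
So t = 1/2 + √(265)/10 ≈ 2.1279 or t = 1/2 - √(265)/10 ≈ -1.1279.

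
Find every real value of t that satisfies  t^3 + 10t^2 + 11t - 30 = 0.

t = -8.217 or t = -3 or t = 1.217

Possible rational roots are divisors of -30. Testing t = -3 gives 0, so (t + 3) is a factor.
Divide: t^3 + 10t^2 + 11t - 30 = (t + 3)(t^2 + 7t - 10).
Apply the quadratic formula to t^2 + 7t - 10 = 0: t = (-7 +/- sqrt(89))/2, i.e. t ~= 1.217 or t ~= -8.217.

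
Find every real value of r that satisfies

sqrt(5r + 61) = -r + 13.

Square both sides: 5r + 61 = (-r + 13)^2.
Expand and rearrange: r^2 - 31r + 108 = 0.
Solving gives r = 27 or r = 4.
Check each candidate in the original equation:
  r = 27: sqrt(196) = 14, while -r + 13 = -14 — extraneous.
  r = 4: sqrt(81) = 9, while -r + 13 = 9 — valid.

r = 4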